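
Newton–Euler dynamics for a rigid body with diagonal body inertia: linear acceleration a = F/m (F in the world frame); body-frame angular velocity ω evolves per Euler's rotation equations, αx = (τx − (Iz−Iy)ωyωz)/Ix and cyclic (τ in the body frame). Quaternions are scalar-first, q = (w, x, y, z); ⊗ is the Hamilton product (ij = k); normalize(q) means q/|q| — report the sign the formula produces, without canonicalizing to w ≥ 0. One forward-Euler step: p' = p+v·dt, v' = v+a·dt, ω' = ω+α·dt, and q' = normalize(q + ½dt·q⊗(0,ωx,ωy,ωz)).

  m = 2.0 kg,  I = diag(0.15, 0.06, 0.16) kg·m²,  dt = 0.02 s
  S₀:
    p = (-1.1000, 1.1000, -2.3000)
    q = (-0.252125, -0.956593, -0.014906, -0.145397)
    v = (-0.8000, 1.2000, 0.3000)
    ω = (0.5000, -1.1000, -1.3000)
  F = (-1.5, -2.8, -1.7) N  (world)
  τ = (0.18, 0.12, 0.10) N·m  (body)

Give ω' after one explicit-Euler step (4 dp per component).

ω' = (0.5049, -1.0622, -1.2937)

angular accel α = (0.2467, 1.8917, 0.3156)
ω' = ω + α·dt = (0.5049, -1.0622, -1.2937)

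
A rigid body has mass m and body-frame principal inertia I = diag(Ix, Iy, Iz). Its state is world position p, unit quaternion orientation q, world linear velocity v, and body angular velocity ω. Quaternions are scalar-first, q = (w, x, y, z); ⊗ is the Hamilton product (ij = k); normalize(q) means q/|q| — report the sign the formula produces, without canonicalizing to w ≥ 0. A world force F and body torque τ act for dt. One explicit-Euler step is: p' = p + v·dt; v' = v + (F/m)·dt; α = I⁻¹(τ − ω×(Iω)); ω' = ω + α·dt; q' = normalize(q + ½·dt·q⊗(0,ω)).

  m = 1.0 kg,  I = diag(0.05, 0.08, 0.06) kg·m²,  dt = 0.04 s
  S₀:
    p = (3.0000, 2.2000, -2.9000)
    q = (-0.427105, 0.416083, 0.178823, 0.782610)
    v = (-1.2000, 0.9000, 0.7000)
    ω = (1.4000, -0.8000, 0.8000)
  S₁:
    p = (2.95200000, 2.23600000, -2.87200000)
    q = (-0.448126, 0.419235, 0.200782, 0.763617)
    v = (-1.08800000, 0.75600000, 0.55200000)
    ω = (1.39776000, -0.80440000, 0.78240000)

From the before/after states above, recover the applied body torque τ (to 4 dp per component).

Δω = ω₁−ω₀ = (-0.00224000, -0.00440000, -0.01760000)
applied torque τ = (0.0100, -0.0200, -0.0600)

τ = (0.0100, -0.0200, -0.0600)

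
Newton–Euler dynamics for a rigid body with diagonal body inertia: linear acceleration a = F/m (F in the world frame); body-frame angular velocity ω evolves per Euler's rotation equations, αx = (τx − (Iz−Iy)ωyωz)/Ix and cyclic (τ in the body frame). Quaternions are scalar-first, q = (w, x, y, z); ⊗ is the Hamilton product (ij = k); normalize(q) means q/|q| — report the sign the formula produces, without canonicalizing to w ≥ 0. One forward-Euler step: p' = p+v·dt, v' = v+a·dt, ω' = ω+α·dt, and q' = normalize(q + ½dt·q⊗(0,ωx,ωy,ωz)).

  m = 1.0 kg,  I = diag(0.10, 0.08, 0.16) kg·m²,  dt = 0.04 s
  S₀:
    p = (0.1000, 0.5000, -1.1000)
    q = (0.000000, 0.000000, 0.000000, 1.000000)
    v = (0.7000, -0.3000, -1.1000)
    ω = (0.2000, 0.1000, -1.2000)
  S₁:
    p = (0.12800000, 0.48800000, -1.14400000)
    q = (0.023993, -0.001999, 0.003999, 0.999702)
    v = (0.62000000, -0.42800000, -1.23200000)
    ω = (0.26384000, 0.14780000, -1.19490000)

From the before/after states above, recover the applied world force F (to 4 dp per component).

velocity change Δv = (-0.08000000, -0.12800000, -0.13200000)
m·(v₁−v₀)/dt = (-2.0000, -3.2000, -3.3000)

F = (-2.0000, -3.2000, -3.3000)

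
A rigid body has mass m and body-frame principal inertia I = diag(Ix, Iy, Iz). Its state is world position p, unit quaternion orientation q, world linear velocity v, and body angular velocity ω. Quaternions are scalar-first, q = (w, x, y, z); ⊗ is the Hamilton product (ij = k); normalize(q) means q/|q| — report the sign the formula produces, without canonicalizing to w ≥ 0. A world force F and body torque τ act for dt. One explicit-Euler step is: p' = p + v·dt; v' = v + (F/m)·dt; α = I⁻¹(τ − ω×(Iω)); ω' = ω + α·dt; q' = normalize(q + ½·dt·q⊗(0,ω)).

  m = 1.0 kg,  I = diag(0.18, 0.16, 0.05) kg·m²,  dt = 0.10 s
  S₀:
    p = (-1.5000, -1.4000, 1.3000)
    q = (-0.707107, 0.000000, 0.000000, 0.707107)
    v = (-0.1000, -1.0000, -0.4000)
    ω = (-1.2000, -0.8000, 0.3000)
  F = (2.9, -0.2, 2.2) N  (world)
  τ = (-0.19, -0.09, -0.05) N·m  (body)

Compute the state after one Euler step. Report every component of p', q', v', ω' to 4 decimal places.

p' = (-1.5100, -1.5000, 1.2600)
q' = (-0.7158, 0.0705, -0.0141, 0.6946)
v' = (0.1900, -1.0200, -0.1800)
ω' = (-1.3202, -0.8270, 0.2384)

α = I⁻¹(τ − ω×Iω) = (-1.2022, -0.2700, -0.6160)
ω + α·dt = (-1.3202, -0.8270, 0.2384)
Hamilton product q⊗(0,ω) = (-0.2121321, 1.4142140, -0.2828428, -0.2121321)
q' = normalize(q + ½dt·q⊗(0,ω)) = (-0.7158, 0.0705, -0.0141, 0.6946)
linear accel F/m = (2.9000, -0.2000, 2.2000)
p + v·dt = (-1.5100, -1.5000, 1.2600)
new velocity v' = (0.1900, -1.0200, -0.1800)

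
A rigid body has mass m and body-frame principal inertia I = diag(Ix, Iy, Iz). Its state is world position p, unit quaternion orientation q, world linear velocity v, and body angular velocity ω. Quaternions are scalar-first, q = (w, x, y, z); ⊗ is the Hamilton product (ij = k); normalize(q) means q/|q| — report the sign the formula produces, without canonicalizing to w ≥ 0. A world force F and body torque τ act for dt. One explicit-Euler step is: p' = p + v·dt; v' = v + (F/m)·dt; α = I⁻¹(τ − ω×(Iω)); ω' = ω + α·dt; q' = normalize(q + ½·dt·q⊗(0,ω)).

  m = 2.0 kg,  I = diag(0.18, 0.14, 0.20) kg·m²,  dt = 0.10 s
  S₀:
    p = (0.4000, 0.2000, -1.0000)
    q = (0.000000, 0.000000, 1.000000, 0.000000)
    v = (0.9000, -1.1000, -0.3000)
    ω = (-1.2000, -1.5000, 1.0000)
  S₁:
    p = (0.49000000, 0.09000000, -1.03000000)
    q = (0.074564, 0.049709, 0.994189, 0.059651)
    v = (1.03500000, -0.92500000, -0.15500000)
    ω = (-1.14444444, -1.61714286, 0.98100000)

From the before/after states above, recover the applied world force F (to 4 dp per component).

F = (2.7000, 3.5000, 2.9000)

v₁ − v₀ = (0.13500000, 0.17500000, 0.14500000)
m·(v₁−v₀)/dt = (2.7000, 3.5000, 2.9000)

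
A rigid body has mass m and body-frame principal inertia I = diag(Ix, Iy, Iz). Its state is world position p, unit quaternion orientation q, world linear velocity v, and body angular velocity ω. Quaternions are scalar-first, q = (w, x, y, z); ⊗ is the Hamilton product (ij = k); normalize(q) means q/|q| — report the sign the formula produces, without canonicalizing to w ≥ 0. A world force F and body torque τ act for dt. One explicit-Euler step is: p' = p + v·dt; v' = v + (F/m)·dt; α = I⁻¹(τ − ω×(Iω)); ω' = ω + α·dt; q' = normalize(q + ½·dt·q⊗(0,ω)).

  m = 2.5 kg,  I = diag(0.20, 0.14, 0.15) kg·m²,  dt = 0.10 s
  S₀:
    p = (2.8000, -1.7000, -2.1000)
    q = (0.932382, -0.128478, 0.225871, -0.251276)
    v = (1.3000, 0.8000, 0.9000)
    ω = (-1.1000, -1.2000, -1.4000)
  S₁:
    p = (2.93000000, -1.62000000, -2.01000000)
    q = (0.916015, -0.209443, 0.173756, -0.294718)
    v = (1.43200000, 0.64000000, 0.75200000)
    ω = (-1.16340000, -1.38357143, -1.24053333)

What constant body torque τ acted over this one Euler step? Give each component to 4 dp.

rate change Δω = (-0.06340000, -0.18357143, 0.15946667)
gyro term ω₀×Iω₀ = (0.0168, 0.0770, -0.0792)
applied torque τ = (-0.1100, -0.1800, 0.1600)

τ = (-0.1100, -0.1800, 0.1600)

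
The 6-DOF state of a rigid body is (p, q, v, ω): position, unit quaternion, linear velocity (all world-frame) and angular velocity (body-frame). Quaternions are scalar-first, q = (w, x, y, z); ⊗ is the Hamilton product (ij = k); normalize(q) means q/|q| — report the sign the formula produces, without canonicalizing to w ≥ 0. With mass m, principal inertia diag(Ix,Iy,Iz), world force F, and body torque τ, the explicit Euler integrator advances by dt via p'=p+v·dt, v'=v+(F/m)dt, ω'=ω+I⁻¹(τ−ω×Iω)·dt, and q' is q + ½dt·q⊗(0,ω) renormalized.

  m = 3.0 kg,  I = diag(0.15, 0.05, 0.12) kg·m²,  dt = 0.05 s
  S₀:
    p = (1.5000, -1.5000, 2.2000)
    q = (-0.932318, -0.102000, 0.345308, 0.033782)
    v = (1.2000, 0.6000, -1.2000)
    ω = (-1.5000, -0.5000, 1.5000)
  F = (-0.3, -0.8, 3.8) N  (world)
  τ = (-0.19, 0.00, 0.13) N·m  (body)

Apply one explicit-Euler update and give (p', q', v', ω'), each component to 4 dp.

a = F/m = (-0.1000, -0.2667, 1.2667)
p' = p + v·dt = (1.5600, -1.4700, 2.1400)
v' = v + a·dt = (1.1950, 0.5867, -1.1367)
α = I⁻¹(τ − ω×Iω) = (-0.9167, 1.3500, 1.7083)
ω' = ω + α·dt = (-1.5458, -0.4325, 1.5854)
2q̇ = q⊗(0,ω) = (-0.0310190, 1.9333300, 0.5684860, -0.8295150)
updated quaternion q' = (-0.9317, -0.0536, 0.3590, 0.0130)

p' = (1.5600, -1.4700, 2.1400)
q' = (-0.9317, -0.0536, 0.3590, 0.0130)
v' = (1.1950, 0.5867, -1.1367)
ω' = (-1.5458, -0.4325, 1.5854)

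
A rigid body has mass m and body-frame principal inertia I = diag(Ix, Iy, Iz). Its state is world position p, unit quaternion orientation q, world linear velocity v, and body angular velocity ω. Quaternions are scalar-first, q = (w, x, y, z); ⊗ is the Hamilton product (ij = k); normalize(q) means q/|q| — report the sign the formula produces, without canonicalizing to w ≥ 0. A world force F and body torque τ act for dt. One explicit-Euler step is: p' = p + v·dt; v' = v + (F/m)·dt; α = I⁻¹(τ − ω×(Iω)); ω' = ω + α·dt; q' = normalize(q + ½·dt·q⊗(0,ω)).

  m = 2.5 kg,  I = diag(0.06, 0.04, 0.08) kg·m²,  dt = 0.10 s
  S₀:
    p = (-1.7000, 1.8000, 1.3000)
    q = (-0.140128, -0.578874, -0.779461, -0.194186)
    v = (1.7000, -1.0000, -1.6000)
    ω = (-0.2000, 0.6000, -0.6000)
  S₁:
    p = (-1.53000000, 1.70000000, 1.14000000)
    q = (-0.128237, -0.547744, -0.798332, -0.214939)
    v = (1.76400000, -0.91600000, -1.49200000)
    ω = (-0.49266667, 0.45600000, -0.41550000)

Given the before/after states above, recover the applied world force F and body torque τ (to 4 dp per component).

F = (1.6000, 2.1000, 2.7000)
τ = (-0.1900, -0.0600, 0.1500)

rate change Δω = (-0.29266667, -0.14400000, 0.18450000)
precession coupling = (-0.0144, -0.0024, 0.0024)
applied torque τ = (-0.1900, -0.0600, 0.1500)
velocity change Δv = (0.06400000, 0.08400000, 0.10800000)
applied force F = (1.6000, 2.1000, 2.7000)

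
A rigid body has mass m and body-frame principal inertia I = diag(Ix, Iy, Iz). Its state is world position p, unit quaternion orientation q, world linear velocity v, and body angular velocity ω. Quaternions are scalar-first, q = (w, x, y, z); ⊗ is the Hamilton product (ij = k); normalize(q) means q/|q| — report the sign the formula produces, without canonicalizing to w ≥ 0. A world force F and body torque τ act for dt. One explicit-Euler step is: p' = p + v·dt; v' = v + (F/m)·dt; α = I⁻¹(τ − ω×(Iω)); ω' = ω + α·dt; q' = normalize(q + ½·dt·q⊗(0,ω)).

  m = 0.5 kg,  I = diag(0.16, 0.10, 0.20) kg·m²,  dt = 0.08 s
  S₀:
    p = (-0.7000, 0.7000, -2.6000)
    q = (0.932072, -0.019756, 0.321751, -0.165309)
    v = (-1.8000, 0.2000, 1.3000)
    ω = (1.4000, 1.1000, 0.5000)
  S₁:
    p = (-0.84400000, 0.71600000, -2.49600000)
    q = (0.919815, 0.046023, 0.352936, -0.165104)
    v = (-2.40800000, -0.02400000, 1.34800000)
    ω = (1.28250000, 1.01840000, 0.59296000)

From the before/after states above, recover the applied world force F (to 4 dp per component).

F = (-3.8000, -1.4000, 0.3000)

Δv = v₁−v₀ = (-0.60800000, -0.22400000, 0.04800000)
m·(v₁−v₀)/dt = (-3.8000, -1.4000, 0.3000)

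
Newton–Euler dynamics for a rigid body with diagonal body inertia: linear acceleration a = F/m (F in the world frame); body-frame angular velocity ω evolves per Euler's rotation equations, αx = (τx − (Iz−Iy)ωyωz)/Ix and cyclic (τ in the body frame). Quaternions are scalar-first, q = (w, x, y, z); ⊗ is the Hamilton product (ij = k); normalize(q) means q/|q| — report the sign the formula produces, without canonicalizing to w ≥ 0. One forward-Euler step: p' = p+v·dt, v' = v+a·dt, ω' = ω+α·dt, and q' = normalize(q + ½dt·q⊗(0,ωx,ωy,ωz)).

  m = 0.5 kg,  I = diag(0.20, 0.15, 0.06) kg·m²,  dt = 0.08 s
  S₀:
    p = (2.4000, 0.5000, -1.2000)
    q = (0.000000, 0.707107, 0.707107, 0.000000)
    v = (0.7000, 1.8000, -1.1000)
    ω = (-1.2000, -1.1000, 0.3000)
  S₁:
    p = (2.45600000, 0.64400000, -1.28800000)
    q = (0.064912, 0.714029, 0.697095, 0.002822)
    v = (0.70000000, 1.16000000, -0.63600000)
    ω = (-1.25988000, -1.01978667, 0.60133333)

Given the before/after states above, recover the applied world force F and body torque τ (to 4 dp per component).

F = (0.0000, -4.0000, 2.9000)
τ = (-0.1200, 0.1000, 0.1600)

rate change Δω = (-0.05988000, 0.08021333, 0.30133333)
ω₀×(Iω₀) = (0.0297, -0.0504, -0.0660)
applied torque τ = (-0.1200, 0.1000, 0.1600)
velocity change Δv = (0.00000000, -0.64000000, 0.46400000)
m·(v₁−v₀)/dt = (0.0000, -4.0000, 2.9000)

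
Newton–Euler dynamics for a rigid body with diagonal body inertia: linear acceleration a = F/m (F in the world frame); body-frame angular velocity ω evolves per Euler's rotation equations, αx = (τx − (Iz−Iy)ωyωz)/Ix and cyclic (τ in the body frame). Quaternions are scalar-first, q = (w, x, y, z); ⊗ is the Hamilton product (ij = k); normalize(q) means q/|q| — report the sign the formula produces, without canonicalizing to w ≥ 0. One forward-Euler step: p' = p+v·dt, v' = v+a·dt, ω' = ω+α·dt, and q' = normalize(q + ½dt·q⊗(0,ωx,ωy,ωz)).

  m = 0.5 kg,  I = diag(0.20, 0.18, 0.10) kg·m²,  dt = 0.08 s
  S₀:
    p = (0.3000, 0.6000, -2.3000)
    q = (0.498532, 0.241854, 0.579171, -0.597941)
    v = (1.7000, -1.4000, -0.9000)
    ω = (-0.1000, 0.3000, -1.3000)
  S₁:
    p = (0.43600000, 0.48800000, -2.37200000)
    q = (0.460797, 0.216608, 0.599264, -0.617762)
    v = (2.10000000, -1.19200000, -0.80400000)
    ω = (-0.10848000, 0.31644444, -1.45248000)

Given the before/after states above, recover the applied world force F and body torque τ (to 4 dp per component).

ω₁ − ω₀ = (-0.00848000, 0.01644444, -0.15248000)
ω₀×(Iω₀) = (0.0312, 0.0130, 0.0006)
I·α + gyro = (0.0100, 0.0500, -0.1900)
v₁ − v₀ = (0.40000000, 0.20800000, 0.09600000)
m·(v₁−v₀)/dt = (2.5000, 1.3000, 0.6000)

F = (2.5000, 1.3000, 0.6000)
τ = (0.0100, 0.0500, -0.1900)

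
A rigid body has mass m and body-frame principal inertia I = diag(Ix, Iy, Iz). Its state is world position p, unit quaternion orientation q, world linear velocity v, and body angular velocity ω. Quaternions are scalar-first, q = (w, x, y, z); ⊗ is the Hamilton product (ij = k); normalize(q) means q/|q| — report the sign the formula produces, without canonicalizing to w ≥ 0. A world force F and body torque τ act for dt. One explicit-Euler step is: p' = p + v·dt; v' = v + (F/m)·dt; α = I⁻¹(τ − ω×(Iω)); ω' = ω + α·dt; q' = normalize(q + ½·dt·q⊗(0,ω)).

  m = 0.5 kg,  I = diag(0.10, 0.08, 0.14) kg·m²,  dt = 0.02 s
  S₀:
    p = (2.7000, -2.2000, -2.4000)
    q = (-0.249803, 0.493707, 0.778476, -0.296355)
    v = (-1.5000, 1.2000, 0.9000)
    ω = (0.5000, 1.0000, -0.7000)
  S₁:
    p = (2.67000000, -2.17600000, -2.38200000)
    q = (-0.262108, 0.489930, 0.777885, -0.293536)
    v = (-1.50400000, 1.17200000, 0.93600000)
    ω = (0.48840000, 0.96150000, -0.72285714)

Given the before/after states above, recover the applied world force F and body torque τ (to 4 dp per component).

v₁ − v₀ = (-0.00400000, -0.02800000, 0.03600000)
applied force F = (-0.1000, -0.7000, 0.9000)
rate change Δω = (-0.01160000, -0.03850000, -0.02285714)
τ = I·(Δω/dt) + ω₀×(Iω₀) = (-0.1000, -0.1400, -0.1700)

F = (-0.1000, -0.7000, 0.9000)
τ = (-0.1000, -0.1400, -0.1700)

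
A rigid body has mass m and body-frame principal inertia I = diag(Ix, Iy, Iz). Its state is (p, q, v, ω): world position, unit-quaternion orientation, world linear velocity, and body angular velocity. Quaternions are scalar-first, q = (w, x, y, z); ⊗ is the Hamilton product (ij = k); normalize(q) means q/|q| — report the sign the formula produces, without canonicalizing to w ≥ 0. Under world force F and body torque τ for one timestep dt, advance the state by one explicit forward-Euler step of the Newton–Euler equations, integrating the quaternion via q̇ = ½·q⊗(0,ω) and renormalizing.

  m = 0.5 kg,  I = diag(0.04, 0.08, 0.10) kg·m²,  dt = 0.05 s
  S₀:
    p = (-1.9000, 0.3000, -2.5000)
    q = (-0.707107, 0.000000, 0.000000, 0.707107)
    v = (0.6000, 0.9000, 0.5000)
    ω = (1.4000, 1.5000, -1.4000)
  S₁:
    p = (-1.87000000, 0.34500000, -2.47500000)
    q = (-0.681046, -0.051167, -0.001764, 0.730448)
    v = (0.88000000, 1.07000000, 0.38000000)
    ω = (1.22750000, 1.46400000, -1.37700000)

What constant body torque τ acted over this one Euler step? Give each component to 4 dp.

τ = (-0.1800, 0.0600, 0.1300)

rate change Δω = (-0.17250000, -0.03600000, 0.02300000)
gyro term ω₀×Iω₀ = (-0.0420, 0.1176, 0.0840)
applied torque τ = (-0.1800, 0.0600, 0.1300)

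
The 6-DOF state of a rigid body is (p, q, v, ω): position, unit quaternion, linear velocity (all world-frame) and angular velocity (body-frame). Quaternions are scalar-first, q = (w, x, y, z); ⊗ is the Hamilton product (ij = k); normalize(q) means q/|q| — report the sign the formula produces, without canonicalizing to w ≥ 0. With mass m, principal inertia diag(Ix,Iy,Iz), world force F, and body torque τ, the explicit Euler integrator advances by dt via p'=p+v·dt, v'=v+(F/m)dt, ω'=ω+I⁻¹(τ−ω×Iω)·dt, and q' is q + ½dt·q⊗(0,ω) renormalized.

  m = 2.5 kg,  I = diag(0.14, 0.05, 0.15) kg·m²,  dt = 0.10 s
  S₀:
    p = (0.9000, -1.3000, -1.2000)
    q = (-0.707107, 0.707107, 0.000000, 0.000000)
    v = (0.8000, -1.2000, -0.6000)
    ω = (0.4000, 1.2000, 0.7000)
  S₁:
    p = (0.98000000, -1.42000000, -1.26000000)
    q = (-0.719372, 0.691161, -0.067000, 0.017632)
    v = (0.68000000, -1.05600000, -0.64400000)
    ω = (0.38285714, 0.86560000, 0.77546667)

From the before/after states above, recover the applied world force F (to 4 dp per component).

v₁ − v₀ = (-0.12000000, 0.14400000, -0.04400000)
m·(v₁−v₀)/dt = (-3.0000, 3.6000, -1.1000)

F = (-3.0000, 3.6000, -1.1000)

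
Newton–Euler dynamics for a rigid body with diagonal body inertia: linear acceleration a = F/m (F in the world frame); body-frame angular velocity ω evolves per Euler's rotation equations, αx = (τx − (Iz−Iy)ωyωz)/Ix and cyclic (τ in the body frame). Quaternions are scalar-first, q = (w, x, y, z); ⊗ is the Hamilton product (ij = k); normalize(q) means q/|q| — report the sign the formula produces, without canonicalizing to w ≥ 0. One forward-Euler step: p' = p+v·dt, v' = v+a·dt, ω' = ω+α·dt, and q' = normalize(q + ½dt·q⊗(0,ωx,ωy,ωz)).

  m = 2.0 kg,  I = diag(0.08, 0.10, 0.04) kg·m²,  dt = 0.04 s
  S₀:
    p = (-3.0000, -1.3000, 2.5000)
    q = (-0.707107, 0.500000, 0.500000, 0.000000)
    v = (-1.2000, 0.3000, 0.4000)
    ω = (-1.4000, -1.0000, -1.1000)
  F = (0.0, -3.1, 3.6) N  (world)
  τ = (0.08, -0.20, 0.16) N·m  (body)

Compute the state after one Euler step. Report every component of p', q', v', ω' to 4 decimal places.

p' = (-3.0480, -1.2880, 2.5160)
q' = (-0.6825, 0.5084, 0.5247, 0.0195)
v' = (-1.2000, 0.2380, 0.4720)
ω' = (-1.3270, -1.1046, -0.9680)

p + v·dt = (-3.0480, -1.2880, 2.5160)
new velocity v' = (-1.2000, 0.2380, 0.4720)
gyro term ω×Iω = (-0.0660, 0.0616, 0.0280)
angular accel α = (1.8250, -2.6160, 3.3000)
ω' = ω + α·dt = (-1.3270, -1.1046, -0.9680)
Hamilton product q⊗(0,ω) = (1.2000000, 0.4399498, 1.2571070, 0.9778177)
q' = normalize(q + ½dt·q⊗(0,ω)) = (-0.6825, 0.5084, 0.5247, 0.0195)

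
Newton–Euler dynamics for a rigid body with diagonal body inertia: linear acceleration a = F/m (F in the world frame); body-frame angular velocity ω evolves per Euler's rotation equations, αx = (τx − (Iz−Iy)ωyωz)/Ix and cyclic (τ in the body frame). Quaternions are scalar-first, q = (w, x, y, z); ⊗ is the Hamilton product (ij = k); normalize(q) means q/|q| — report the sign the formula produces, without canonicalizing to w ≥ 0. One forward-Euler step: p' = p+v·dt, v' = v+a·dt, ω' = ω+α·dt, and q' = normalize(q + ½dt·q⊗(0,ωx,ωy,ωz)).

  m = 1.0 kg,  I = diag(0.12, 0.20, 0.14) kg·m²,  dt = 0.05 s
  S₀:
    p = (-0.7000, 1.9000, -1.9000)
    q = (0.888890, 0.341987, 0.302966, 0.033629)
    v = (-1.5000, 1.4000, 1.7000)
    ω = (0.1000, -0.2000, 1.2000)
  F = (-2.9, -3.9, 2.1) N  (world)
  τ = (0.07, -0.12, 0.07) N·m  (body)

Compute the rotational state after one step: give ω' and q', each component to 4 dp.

ω' = (0.1232, -0.2294, 1.2256)
q' = (0.8881, 0.3533, 0.2882, 0.0578)

α = I⁻¹(τ − ω×Iω) = (0.4633, -0.5880, 0.5114)
ω + α·dt = (0.1232, -0.2294, 1.2256)
q⊗(0,ω) = (-0.0139603, 0.4591740, -0.5847995, 0.9679740)
q + ½dt·q⊗(0,ω), renormalized = (0.8881, 0.3533, 0.2882, 0.0578)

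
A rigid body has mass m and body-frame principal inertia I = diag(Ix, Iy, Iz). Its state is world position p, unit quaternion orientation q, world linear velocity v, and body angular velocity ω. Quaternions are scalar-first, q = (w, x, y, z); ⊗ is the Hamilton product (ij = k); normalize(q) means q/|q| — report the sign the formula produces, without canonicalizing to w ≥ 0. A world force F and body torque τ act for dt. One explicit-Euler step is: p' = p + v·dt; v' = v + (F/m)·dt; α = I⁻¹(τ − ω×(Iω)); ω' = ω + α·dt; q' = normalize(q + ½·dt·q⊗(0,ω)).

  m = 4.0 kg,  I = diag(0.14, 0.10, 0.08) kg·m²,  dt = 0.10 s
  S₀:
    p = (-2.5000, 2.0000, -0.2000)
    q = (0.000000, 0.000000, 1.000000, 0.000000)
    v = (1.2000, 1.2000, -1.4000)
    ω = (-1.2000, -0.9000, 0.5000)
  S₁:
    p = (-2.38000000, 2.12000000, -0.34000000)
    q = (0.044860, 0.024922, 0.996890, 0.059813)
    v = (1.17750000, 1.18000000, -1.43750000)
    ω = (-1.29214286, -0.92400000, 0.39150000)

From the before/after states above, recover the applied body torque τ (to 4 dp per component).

τ = (-0.1200, -0.0600, -0.1300)

rate change Δω = (-0.09214286, -0.02400000, -0.10850000)
τ = I·(Δω/dt) + ω₀×(Iω₀) = (-0.1200, -0.0600, -0.1300)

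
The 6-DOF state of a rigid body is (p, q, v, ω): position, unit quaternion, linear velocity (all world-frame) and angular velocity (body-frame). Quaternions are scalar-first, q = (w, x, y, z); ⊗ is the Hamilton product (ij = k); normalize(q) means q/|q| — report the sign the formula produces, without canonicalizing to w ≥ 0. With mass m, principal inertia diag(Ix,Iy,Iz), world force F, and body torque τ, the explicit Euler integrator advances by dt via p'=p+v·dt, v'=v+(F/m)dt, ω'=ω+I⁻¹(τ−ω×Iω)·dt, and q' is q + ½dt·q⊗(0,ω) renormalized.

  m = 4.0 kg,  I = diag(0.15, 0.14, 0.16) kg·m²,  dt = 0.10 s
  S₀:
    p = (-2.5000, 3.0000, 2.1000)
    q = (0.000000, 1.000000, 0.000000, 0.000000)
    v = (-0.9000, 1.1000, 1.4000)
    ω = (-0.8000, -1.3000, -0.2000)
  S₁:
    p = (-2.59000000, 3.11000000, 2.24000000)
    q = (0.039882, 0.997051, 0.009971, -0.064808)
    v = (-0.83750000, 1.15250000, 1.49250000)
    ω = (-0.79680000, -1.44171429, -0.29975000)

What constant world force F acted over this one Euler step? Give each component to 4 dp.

v₁ − v₀ = (0.06250000, 0.05250000, 0.09250000)
F = m·Δv/dt = (2.5000, 2.1000, 3.7000)

F = (2.5000, 2.1000, 3.7000)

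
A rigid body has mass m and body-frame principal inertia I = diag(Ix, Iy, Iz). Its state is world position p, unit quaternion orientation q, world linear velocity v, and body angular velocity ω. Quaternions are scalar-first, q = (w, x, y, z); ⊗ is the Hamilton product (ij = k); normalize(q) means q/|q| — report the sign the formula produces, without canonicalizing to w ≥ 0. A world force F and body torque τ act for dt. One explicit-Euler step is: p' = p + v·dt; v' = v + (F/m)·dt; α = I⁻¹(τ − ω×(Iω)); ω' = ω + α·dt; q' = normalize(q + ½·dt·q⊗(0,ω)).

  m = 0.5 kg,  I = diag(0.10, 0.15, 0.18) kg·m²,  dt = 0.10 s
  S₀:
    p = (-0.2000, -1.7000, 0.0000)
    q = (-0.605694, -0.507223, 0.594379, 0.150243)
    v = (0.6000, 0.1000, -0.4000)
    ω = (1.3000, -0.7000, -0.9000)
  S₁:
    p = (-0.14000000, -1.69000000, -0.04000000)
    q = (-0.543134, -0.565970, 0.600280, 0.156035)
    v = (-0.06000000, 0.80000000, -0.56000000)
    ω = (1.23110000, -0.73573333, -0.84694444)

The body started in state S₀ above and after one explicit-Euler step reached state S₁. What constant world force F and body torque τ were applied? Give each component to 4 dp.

Δv = v₁−v₀ = (-0.66000000, 0.70000000, -0.16000000)
applied force F = (-3.3000, 3.5000, -0.8000)
ω₁ − ω₀ = (-0.06890000, -0.03573333, 0.05305556)
gyro term ω₀×Iω₀ = (0.0189, 0.0936, -0.0455)
I·α + gyro = (-0.0500, 0.0400, 0.0500)

F = (-3.3000, 3.5000, -0.8000)
τ = (-0.0500, 0.0400, 0.0500)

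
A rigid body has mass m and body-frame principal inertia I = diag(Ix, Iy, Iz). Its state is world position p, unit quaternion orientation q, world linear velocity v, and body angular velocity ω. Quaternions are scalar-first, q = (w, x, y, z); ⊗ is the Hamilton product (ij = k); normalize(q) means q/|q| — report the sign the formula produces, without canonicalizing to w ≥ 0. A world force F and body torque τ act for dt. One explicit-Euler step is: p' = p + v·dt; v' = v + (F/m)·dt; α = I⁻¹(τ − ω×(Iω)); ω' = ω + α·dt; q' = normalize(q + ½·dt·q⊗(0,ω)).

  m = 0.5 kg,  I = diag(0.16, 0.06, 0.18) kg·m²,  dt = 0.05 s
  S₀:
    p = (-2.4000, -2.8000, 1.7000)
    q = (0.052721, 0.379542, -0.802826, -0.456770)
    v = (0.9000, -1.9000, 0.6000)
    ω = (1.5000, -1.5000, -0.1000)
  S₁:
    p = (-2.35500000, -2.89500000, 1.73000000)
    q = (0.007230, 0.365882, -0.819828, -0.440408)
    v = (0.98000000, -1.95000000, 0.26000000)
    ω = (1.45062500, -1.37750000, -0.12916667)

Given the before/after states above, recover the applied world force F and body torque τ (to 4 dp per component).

v₁ − v₀ = (0.08000000, -0.05000000, -0.34000000)
m·(v₁−v₀)/dt = (0.8000, -0.5000, -3.4000)
rate change Δω = (-0.04937500, 0.12250000, -0.02916667)
τ = I·(Δω/dt) + ω₀×(Iω₀) = (-0.1400, 0.1500, 0.1200)

F = (0.8000, -0.5000, -3.4000)
τ = (-0.1400, 0.1500, 0.1200)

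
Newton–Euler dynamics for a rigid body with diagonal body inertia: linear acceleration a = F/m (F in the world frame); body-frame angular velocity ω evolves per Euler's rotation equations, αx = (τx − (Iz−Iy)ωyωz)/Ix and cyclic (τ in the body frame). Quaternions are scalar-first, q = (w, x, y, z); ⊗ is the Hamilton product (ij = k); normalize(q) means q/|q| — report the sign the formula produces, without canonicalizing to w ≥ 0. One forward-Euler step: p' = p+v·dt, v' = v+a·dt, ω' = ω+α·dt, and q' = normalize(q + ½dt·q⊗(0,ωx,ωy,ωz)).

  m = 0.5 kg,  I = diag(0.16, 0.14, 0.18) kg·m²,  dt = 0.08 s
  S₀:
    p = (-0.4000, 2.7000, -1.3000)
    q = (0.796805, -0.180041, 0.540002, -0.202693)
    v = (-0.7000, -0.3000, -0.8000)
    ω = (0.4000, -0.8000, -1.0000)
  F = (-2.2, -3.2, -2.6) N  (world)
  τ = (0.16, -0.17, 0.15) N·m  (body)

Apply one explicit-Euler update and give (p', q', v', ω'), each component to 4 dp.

p' = (-0.4560, 2.6760, -1.3640)
q' = (0.8077, -0.1951, 0.5033, -0.2371)
v' = (-1.0520, -0.8120, -1.2160)
ω' = (0.4640, -0.9017, -0.9362)

α = I⁻¹(τ − ω×Iω) = (0.8000, -1.2714, 0.7978)
ω' = ω + α·dt = (0.4640, -0.9017, -0.9362)
q⊗(0,ω) = (0.3013250, -0.3834344, -0.8985622, -0.8687730)
q' = normalize(q + ½dt·q⊗(0,ω)) = (0.8077, -0.1951, 0.5033, -0.2371)
linear accel F/m = (-4.4000, -6.4000, -5.2000)
p + v·dt = (-0.4560, 2.6760, -1.3640)
new velocity v' = (-1.0520, -0.8120, -1.2160)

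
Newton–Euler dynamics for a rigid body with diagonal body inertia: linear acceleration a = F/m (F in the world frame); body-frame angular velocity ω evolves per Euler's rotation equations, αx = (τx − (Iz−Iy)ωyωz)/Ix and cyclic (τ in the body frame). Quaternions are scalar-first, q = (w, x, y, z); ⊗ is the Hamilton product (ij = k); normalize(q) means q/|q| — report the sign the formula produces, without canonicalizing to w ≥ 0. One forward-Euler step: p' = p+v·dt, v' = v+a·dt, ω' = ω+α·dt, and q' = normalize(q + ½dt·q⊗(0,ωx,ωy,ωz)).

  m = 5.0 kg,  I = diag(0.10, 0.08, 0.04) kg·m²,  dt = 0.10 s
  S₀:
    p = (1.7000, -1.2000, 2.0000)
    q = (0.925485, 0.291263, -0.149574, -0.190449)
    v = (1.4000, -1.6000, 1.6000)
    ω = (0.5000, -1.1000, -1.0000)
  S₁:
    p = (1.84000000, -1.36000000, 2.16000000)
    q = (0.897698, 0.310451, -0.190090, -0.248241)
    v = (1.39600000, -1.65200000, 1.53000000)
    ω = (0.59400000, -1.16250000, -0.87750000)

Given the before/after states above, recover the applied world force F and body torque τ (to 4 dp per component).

velocity change Δv = (-0.00400000, -0.05200000, -0.07000000)
m·(v₁−v₀)/dt = (-0.2000, -2.6000, -3.5000)
Δω = ω₁−ω₀ = (0.09400000, -0.06250000, 0.12250000)
gyro term ω₀×Iω₀ = (-0.0440, -0.0300, 0.0110)
applied torque τ = (0.0500, -0.0800, 0.0600)

F = (-0.2000, -2.6000, -3.5000)
τ = (0.0500, -0.0800, 0.0600)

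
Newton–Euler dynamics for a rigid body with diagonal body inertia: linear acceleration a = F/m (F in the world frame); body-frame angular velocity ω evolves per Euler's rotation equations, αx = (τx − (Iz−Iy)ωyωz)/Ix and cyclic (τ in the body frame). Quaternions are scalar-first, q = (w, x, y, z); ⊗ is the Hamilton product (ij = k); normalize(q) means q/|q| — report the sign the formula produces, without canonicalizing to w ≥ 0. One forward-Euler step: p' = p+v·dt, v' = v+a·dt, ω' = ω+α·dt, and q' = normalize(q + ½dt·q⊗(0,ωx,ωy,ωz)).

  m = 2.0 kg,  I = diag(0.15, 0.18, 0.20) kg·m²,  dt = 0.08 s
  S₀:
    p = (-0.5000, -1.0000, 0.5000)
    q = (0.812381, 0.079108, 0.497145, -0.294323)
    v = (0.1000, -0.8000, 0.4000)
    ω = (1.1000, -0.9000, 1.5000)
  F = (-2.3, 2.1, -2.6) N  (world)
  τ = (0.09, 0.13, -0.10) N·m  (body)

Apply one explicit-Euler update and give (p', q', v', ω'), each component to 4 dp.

p' = (-0.4920, -1.0640, 0.5320)
q' = (0.8416, 0.1336, 0.4487, -0.2694)
v' = (0.0080, -0.7160, 0.2960)
ω' = (1.1624, -0.8056, 1.4719)

a = (-1.1500, 1.0500, -1.3000)
p + v·dt = (-0.4920, -1.0640, 0.5320)
new velocity v' = (0.0080, -0.7160, 0.2960)
angular accel α = (0.7800, 1.1806, -0.3515)
ω' = ω + α·dt = (1.1624, -0.8056, 1.4719)
q⊗(0,ω) = (0.8018962, 1.3744459, -1.1735602, 0.6005148)
q + ½dt·q⊗(0,ω), renormalized = (0.8416, 0.1336, 0.4487, -0.2694)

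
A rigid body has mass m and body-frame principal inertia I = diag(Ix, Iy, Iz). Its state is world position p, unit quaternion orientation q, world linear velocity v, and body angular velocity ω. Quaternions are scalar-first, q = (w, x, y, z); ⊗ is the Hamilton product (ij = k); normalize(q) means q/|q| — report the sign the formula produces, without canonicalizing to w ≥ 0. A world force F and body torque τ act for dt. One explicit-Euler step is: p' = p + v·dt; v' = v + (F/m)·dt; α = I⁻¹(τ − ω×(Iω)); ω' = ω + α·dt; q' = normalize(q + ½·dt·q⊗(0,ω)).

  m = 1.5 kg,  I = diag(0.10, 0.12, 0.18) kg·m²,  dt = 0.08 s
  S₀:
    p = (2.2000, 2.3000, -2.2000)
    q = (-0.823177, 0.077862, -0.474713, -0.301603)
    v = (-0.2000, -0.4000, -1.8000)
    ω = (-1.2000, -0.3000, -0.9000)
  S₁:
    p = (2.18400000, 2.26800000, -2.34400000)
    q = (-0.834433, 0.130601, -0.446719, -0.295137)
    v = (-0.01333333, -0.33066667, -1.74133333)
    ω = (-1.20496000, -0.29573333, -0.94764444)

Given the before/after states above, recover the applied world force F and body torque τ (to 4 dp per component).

F = (3.5000, 1.3000, 1.1000)
τ = (0.0100, -0.0800, -0.1000)

velocity change Δv = (0.18666667, 0.06933333, 0.05866667)
m·(v₁−v₀)/dt = (3.5000, 1.3000, 1.1000)
Δω = ω₁−ω₀ = (-0.00496000, 0.00426667, -0.04764444)
precession coupling = (0.0162, -0.0864, 0.0072)
I·α + gyro = (0.0100, -0.0800, -0.1000)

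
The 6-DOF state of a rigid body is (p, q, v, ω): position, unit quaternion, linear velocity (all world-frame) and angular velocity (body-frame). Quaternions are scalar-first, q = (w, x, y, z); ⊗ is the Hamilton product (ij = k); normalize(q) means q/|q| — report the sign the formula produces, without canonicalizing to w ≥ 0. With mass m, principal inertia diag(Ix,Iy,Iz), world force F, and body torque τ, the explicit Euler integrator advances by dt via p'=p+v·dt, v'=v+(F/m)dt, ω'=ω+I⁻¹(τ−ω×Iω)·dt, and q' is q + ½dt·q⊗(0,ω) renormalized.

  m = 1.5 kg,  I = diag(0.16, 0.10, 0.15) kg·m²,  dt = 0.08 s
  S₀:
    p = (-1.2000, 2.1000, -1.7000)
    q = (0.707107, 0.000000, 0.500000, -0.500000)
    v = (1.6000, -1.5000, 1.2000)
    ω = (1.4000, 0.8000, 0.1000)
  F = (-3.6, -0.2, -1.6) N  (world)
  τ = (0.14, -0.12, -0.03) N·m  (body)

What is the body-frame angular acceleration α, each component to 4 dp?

precession coupling ω×(Iω) = (0.0040, 0.0014, -0.0672)
α = I⁻¹(τ − ω×Iω) = (0.8500, -1.2140, 0.2480)

α = (0.8500, -1.2140, 0.2480)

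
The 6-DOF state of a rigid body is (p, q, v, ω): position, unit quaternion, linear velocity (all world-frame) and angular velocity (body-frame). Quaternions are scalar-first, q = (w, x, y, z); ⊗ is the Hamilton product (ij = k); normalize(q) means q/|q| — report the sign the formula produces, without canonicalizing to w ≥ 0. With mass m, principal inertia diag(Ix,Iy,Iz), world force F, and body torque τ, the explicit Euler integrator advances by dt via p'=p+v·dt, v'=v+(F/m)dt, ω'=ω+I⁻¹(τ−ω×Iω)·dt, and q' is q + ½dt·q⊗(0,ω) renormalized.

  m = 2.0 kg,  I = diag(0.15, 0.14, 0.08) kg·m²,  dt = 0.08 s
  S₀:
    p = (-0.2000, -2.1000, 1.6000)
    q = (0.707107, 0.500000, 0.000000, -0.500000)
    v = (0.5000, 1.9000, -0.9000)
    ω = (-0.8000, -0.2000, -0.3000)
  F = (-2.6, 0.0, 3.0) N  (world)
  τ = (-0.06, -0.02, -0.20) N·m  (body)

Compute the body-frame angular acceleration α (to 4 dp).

precession coupling ω×(Iω) = (-0.0036, 0.0168, -0.0016)
α = I⁻¹(τ − ω×Iω) = (-0.3760, -0.2629, -2.4800)

α = (-0.3760, -0.2629, -2.4800)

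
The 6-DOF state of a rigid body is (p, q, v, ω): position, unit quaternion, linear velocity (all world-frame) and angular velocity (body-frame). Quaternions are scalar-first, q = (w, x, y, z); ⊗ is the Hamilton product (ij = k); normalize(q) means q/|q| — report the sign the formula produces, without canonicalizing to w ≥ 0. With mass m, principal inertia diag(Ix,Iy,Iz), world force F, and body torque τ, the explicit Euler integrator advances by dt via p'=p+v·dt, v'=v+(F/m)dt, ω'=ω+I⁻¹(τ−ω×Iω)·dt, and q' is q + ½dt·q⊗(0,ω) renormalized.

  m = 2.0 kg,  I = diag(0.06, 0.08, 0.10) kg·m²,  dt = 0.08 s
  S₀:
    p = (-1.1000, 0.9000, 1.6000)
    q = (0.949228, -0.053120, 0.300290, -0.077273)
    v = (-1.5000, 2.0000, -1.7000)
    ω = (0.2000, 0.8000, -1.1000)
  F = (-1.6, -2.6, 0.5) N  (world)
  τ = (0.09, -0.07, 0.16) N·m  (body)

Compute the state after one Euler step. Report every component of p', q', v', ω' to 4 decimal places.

p' = (-1.2200, 1.0600, 1.4640)
q' = (0.9352, -0.0562, 0.3272, -0.1230)
v' = (-1.5640, 1.8960, -1.6800)
ω' = (0.3435, 0.7212, -0.9746)

a = F/m = (-0.8000, -1.3000, 0.2500)
p' = p + v·dt = (-1.2200, 1.0600, 1.4640)
new velocity v' = (-1.5640, 1.8960, -1.6800)
ω×(Iω) gyroscopic = (-0.0176, 0.0088, 0.0032)
angular accel α = (1.7933, -0.9850, 1.5680)
new body rate ω' = (0.3435, 0.7212, -0.9746)
Hamilton product q⊗(0,ω) = (-0.3146083, -0.0786550, 0.6854958, -1.1467048)
q + ½dt·q⊗(0,ω), renormalized = (0.9352, -0.0562, 0.3272, -0.1230)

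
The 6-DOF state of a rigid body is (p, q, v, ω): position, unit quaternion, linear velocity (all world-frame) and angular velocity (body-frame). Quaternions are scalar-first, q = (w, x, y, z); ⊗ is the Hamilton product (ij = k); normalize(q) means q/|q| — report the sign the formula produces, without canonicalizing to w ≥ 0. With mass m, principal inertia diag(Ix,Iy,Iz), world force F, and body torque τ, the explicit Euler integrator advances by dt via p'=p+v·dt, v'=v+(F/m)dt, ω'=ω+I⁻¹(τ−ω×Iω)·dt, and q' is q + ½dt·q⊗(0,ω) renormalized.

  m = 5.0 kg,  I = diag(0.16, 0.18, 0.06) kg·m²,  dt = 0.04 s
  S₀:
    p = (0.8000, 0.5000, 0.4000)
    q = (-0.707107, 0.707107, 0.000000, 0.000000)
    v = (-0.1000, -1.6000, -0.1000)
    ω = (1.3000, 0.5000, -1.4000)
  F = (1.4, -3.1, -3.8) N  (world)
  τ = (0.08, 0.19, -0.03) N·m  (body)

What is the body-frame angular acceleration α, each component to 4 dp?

α = (-0.0250, 2.0667, -0.7167)

gyro term ω×Iω = (0.0840, -0.1820, 0.0130)
(τ − ω×Iω)/I = (-0.0250, 2.0667, -0.7167)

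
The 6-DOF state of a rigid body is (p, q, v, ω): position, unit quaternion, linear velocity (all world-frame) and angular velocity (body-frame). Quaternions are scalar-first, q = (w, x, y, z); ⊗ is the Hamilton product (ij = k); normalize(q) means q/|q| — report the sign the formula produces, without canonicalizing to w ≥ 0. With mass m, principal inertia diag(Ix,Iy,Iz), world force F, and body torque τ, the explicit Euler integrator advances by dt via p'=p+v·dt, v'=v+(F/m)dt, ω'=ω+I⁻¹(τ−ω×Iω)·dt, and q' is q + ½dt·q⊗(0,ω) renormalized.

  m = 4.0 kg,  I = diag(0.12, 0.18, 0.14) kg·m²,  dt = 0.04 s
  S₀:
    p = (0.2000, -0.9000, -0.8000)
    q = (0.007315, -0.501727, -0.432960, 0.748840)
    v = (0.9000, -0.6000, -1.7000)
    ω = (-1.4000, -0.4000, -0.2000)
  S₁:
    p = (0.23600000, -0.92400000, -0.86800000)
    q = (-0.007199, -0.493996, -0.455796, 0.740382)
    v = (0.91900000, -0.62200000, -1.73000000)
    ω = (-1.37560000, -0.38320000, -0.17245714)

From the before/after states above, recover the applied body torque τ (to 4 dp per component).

rate change Δω = (0.02440000, 0.01680000, 0.02754286)
I·α + gyro = (0.0700, 0.0700, 0.1300)

τ = (0.0700, 0.0700, 0.1300)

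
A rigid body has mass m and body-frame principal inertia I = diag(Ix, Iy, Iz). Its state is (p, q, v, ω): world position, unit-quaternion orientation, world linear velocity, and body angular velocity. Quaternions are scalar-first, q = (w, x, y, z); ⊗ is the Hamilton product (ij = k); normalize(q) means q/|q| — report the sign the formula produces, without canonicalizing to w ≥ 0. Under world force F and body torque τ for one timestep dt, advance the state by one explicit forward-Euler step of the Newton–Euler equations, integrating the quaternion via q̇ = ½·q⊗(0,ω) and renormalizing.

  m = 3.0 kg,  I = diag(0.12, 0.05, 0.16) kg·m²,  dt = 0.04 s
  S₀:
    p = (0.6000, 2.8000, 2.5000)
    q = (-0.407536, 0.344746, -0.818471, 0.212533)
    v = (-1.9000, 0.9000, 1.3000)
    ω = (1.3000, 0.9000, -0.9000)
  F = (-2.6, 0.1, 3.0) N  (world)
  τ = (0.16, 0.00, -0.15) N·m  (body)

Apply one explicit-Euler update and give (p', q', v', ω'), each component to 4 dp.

precession coupling ω×(Iω) = (-0.0891, 0.0468, -0.0819)
α = I⁻¹(τ − ω×Iω) = (2.0758, -0.9360, -0.4256)
new body rate ω' = (1.3830, 0.8626, -0.9170)
2q̇ = q⊗(0,ω) = (0.4797338, 0.0155474, 0.2197819, 1.7410661)
q + ½dt·q⊗(0,ω), renormalized = (-0.3977, 0.3448, -0.8135, 0.2472)
a = F/m = (-0.8667, 0.0333, 1.0000)
p' = p + v·dt = (0.5240, 2.8360, 2.5520)
new velocity v' = (-1.9347, 0.9013, 1.3400)

p' = (0.5240, 2.8360, 2.5520)
q' = (-0.3977, 0.3448, -0.8135, 0.2472)
v' = (-1.9347, 0.9013, 1.3400)
ω' = (1.3830, 0.8626, -0.9170)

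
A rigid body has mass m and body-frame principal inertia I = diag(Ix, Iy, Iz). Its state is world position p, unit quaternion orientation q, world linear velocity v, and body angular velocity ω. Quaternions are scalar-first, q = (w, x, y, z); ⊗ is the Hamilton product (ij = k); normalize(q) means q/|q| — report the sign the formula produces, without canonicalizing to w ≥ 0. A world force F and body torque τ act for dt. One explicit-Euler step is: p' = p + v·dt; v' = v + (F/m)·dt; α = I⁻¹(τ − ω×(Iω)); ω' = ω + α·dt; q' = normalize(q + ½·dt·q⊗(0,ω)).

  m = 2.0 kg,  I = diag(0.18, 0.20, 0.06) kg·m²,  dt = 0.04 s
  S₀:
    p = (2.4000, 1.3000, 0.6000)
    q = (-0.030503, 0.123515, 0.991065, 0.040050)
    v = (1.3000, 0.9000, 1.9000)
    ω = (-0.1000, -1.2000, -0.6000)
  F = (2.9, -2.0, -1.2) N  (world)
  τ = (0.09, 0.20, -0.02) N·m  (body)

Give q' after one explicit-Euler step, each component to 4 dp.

2q̇ = q⊗(0,ω) = (1.2256595, -0.5435287, 0.1067076, -0.0308097)
updated quaternion q' = (-0.0060, 0.1126, 0.9928, 0.0394)

q' = (-0.0060, 0.1126, 0.9928, 0.0394)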